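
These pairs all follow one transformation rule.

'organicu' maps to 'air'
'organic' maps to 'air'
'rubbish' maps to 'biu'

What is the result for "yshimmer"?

ems

Each output is the input with this applied: sort the characters into alphabetical order, then keep one character in every 3, starting at position 1 (positions 1st, 4th, 7th, ...).
Applying both steps to "yshimmer": "ehimmrsy", then "ems".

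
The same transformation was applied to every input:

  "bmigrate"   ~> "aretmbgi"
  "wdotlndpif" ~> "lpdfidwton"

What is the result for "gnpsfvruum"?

Looking at the pairs, the operation is to swap each adjacent pair of characters (1↔2, 3↔4, ...), then swap the front and back halves of the string.
So "gnpsfvruum" becomes "furmungspv".

furmungspv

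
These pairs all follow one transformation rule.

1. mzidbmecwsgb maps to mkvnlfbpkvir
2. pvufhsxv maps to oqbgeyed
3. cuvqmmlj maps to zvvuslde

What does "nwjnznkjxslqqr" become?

wiwtsgbuzzawfs

The rule is to shift every letter 9 places forward in the alphabet (wrapping around), then move the first 3 characters to the end (rotate left by 3).
Applying both steps to "nwjnznkjxslqqr": "wfswiwtsgbuzza", then "wiwtsgbuzzawfs".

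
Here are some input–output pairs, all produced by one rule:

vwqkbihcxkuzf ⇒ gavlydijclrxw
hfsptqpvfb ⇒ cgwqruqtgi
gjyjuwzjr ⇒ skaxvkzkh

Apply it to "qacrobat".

ubcpsdbr

Each output is the input with this applied: shift every letter 1 place forward in the alphabet (wrapping around), then reverse the string.
On "qacrobat" that produces "ubcpsdbr".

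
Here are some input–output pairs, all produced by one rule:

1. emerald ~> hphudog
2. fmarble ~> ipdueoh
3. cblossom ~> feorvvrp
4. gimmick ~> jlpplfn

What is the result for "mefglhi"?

Rule — shift every letter 3 places forward in the alphabet (wrapping around).
Doing the same to "mefglhi": "phijokl".

phijokl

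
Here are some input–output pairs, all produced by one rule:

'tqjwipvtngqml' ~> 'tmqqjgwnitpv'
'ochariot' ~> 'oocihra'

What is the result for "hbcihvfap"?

The rule is to delete the last character, then take characters alternately from the front and the back (1st, last, 2nd, 2nd-last, ...).
Doing the same to "hbcihvfap": "habfcvih".

habfcvih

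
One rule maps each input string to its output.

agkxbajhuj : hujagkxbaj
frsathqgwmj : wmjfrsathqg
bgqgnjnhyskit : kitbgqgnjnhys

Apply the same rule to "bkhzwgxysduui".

uuibkhzwgxysd

The pattern: move the last 3 characters to the front (rotate right by 3).
Applying that to "bkhzwgxysduui" gives "uuibkhzwgxysd".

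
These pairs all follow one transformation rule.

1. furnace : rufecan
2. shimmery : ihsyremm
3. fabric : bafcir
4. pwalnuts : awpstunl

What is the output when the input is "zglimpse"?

lgzespmi

Looking at the pairs, the operation is to reverse the string, then move the last 3 characters to the front (rotate right by 3).
For "zglimpse", step one produces "espmilgz"; step two turns that into "lgzespmi".
(Check on "fabric": → "cirbaf" → "bafcir" ✓)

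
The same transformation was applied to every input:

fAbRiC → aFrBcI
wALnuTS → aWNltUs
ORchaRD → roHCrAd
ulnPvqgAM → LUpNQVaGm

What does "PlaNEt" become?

In each case the input is transformed by: swap each adjacent pair of characters (1↔2, 3↔4, ...), then flip the case of every letter.
Working it through for "PlaNEt": intermediate "lPNatE", final "LpnATe".
(Check on "fAbRiC": → "AfRbCi" → "aFrBcI" ✓)

LpnATe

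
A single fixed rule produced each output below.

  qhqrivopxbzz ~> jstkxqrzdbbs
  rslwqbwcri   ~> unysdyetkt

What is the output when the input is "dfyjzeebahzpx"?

The transformation: shift every letter 2 places forward in the alphabet (wrapping around), then move the first character to the end.
Starting from "dfyjzeebahzpx": after the first operation, "fhalbggdcjbrz"; after the second, "halbggdcjbrzf".

halbggdcjbrzf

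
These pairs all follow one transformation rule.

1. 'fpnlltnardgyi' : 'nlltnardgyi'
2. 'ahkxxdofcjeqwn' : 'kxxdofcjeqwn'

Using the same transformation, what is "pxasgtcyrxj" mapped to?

asgtcyrxj

Each output is the input with this applied: delete the first 2 characters.
For "pxasgtcyrxj" the result is "asgtcyrxj".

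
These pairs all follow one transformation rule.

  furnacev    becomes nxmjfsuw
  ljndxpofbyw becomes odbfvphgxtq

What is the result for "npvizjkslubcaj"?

The pattern: move the last character to the front, then shift every letter 8 places backward in the alphabet (wrapping around).
Applying both steps to "npvizjkslubcaj": "jnpvizjkslubca", then "bfhnarbckdmtus".
(Check on "ljndxpofbyw": → "wljndxpofby" → "odbfvphgxtq" ✓)

bfhnarbckdmtus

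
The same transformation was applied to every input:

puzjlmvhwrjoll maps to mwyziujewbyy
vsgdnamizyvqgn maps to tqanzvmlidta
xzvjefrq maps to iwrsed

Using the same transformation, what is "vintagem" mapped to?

agntrz

Looking at the pairs, the operation is to shift every letter 13 places forward in the alphabet (wrapping around) — i.e. ROT13, then delete the first 2 characters.
On "vintagem" that produces "agntrz".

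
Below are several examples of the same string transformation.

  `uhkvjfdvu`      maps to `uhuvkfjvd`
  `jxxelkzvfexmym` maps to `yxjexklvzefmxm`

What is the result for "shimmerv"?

rhsmiemv

Rule — swap each adjacent pair of characters (1↔2, 3↔4, ...), then move the last character to the front.
Starting from "shimmerv": after the first operation, "hsmiemvr"; after the second, "rhsmiemv".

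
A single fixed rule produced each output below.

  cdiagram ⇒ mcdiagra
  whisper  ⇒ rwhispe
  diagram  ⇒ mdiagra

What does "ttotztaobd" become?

dttotztaob

The pattern: move the last character to the front.
So "ttotztaobd" becomes "dttotztaob".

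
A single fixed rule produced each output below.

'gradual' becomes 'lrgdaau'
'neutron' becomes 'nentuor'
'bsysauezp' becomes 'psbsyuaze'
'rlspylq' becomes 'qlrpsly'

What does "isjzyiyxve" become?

In each case the input is transformed by: swap each adjacent pair of characters (1↔2, 3↔4, ...), then move the last character to the front.
Working it through for "isjzyiyxve": intermediate "sizjiyxyev", final "vsizjiyxye".

vsizjiyxye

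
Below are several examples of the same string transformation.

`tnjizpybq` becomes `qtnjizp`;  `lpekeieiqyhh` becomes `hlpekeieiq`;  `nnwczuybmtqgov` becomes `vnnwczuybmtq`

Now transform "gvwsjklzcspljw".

wgvwsjklzcsp

In each case the input is transformed by: move the last character to the front, then delete the last 2 characters.
On "gvwsjklzcspljw": the first step gives "wgvwsjklzcsplj", and the second then gives "wgvwsjklzcsp".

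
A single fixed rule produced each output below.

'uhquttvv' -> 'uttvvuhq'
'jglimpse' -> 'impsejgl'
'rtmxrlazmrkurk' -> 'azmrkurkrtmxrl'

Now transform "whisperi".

In each case the input is transformed by: move the last character to the front, then swap the front and back halves of the string.
On "whisperi": the first step gives "iwhisper", and the second then gives "speriwhi".

speriwhi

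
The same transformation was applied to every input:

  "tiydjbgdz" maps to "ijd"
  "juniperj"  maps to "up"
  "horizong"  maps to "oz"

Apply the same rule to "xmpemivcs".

mmc

What's happening: move the last character to the front, then keep one character in every 3, starting at position 3 (positions 3rd, 6th, 9th, ...).
On "xmpemivcs": the first step gives "sxmpemivc", and the second then gives "mmc".
(Check on "tiydjbgdz": → "ztiydjbgd" → "ijd" ✓)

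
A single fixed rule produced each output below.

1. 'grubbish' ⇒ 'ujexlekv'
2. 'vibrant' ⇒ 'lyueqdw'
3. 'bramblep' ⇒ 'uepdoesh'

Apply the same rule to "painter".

dsqlhwu

The pattern: swap each adjacent pair of characters (1↔2, 3↔4, ...), then shift every letter 3 places forward in the alphabet (wrapping around).
On "painter" that produces "dsqlhwu".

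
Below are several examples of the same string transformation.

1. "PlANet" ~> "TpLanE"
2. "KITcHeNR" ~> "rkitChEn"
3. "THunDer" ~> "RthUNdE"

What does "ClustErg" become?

GcLUSTeR

Rule — move the last character to the front, then flip the case of every letter.
For "ClustErg", step one produces "gClustEr"; step two turns that into "GcLUSTeR".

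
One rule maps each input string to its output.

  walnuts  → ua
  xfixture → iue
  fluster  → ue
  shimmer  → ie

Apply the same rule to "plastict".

Rule — move the first 2 characters to the end (rotate left by 2), then keep only the vowels.
Working it through for "plastict": intermediate "astictpl", final "ai".

ai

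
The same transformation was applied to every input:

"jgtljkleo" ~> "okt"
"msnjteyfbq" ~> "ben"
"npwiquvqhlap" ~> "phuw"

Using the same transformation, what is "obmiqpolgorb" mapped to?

bgpm

Rule — keep one character in every 3, starting at position 3 (positions 3rd, 6th, 9th, ...), then reverse the string.
Working it through for "obmiqpolgorb": intermediate "mpgb", final "bgpm".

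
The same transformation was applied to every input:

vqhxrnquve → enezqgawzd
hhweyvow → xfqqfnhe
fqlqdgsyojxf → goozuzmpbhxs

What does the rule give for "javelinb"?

wksjenur

The pattern: move the last 2 characters to the front (rotate right by 2), then shift every letter 9 places forward in the alphabet (wrapping around).
Starting from "javelinb": after the first operation, "nbjaveli"; after the second, "wksjenur".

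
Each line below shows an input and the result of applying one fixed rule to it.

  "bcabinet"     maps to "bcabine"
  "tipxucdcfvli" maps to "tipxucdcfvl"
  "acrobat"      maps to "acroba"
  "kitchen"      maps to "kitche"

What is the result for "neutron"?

neutro

The pattern: delete the last character.
Applying that to "neutron" gives "neutro".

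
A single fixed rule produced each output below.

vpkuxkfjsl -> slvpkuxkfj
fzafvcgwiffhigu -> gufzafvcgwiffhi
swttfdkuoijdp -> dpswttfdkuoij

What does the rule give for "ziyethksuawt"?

The transformation: move the last 2 characters to the front (rotate right by 2).
On "ziyethksuawt" that produces "wtziyethksua".

wtziyethksua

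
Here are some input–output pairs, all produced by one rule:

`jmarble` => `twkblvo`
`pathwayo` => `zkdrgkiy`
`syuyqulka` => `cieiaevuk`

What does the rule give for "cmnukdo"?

Looking at the pairs, the operation is to shift every letter 10 places forward in the alphabet (wrapping around).
"cmnukdo" → "mwxeuny".

mwxeuny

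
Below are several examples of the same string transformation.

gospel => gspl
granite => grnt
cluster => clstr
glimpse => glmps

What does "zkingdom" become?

The pattern: remove every vowel.
Applying that to "zkingdom" gives "zkngdm".

zkngdm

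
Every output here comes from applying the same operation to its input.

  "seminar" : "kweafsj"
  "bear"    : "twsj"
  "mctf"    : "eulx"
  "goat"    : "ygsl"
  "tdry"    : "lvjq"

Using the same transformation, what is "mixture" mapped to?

The rule is to shift every letter 8 places backward in the alphabet (wrapping around).
On "mixture" that produces "eaplmjw".

eaplmjw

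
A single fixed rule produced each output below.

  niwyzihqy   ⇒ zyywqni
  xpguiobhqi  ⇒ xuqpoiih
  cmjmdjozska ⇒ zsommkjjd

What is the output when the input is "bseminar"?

srnmie

What's happening: sort the characters into reverse alphabetical order, then delete the last 2 characters.
On "bseminar": the first step gives "srnmieba", and the second then gives "srnmie".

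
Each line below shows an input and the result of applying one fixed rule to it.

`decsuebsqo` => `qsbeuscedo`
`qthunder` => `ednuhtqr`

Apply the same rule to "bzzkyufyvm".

In each case the input is transformed by: reverse the string, then move the first character to the end.
So "bzzkyufyvm" becomes "vyfuykzzbm".

vyfuykzzbm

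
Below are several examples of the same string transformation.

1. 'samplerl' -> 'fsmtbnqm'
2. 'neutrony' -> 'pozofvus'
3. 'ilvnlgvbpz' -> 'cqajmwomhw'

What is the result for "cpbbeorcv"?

sdwdqccfp

Rule — move the last 3 characters to the front (rotate right by 3), then shift every letter 1 place forward in the alphabet (wrapping around).
For "cpbbeorcv", step one produces "rcvcpbbeo"; step two turns that into "sdwdqccfp".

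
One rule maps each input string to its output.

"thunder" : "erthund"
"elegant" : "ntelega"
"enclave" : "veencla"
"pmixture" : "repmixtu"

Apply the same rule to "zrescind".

Each output is the input with this applied: move the last 2 characters to the front (rotate right by 2).
Doing the same to "zrescind": "ndzresci".

ndzresci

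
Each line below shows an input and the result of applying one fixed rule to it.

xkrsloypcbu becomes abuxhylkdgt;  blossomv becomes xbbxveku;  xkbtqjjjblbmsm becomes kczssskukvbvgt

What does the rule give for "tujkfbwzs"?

The pattern: move the first 2 characters to the end (rotate left by 2), then shift every letter 9 places forward in the alphabet (wrapping around).
Starting from "tujkfbwzs": after the first operation, "jkfbwzstu"; after the second, "stokfibcd".

stokfibcd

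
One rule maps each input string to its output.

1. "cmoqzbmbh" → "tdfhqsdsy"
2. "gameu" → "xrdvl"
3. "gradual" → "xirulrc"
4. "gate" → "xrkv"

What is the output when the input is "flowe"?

What's happening: shift every letter 9 places backward in the alphabet (wrapping around).
"flowe" → "wcfnv".

wcfnv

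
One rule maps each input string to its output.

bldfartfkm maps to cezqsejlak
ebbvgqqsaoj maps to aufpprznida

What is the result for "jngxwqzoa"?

fwvpynzim

What's happening: shift every letter 1 place backward in the alphabet (wrapping around), then move the first 2 characters to the end (rotate left by 2).
Applying both steps to "jngxwqzoa": "imfwvpynz", then "fwvpynzim".
(Check on "bldfartfkm": → "akcezqsejl" → "cezqsejlak" ✓)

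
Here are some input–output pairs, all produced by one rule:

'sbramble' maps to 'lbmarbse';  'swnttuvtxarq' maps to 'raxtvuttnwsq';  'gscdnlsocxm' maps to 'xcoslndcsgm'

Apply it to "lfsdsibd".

bisdsfld

In each case the input is transformed by: reverse the string, then move the first character to the end.
"lfsdsibd" → "dbisdsfl" → "bisdsfld".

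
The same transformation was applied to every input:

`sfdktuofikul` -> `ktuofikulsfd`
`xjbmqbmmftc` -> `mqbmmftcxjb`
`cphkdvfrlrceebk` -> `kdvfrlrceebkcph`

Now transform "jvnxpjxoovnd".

xpjxoovndjvn

In each case the input is transformed by: move the first 3 characters to the end (rotate left by 3).
Doing the same to "jvnxpjxoovnd": "xpjxoovndjvn".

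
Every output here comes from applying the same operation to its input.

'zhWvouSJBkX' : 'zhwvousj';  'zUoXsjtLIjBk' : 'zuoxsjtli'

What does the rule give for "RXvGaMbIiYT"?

What's happening: delete the last 3 characters, then convert every letter to lowercase.
On "RXvGaMbIiYT": the first step gives "RXvGaMbI", and the second then gives "rxvgambi".
(Check on "zUoXsjtLIjBk": → "zUoXsjtLI" → "zuoxsjtli" ✓)

rxvgambi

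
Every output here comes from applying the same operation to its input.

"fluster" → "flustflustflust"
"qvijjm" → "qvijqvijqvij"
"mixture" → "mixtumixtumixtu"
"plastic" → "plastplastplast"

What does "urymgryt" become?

urymgrurymgrurymgr

Looking at the pairs, the operation is to delete the last 2 characters, then write the whole string 3 times in a row.
Applying both steps to "urymgryt": "urymgr", then "urymgrurymgrurymgr".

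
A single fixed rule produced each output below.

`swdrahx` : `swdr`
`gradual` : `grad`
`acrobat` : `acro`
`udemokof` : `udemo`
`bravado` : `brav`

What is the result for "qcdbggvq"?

In each case the input is transformed by: delete the last 3 characters.
Applying that to "qcdbggvq" gives "qcdbg".

qcdbg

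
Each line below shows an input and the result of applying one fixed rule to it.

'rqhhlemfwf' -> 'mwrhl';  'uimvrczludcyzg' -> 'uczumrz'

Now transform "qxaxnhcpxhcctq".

xctqanc

Rule — swap the front and back halves of the string, then keep every other character starting from the second (positions 2nd, 4th, 6th, ...).
Applying both steps to "qxaxnhcpxhcctq": "pxhcctqqxaxnhc", then "xctqanc".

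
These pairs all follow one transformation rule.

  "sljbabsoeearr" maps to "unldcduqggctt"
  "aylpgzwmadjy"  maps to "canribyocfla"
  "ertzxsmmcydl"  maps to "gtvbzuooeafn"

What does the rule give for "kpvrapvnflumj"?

mrxtcrxphnwol

Looking at the pairs, the operation is to shift every letter 2 places forward in the alphabet (wrapping around).
"kpvrapvnflumj" → "mrxtcrxphnwol".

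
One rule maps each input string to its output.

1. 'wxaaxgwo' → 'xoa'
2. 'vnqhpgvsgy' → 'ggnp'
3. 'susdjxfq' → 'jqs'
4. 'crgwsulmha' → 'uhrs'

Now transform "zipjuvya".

uap

The transformation: swap the front and back halves of the string, then keep one character in every 3, starting at position 1 (positions 1st, 4th, 7th, ...).
On "zipjuvya" that produces "uap".
(Check on "crgwsulmha": → "ulmhacrgws" → "uhrs" ✓)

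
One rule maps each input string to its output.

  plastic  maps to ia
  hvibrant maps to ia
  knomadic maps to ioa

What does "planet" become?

Looking at the pairs, the operation is to take characters alternately from the front and the back (1st, last, 2nd, 2nd-last, ...), then keep only the vowels.
"planet" → "ptlean" → "ea".

ea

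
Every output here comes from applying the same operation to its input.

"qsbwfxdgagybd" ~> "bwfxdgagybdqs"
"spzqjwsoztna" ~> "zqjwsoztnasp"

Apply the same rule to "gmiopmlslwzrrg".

The pattern: move the first 2 characters to the end (rotate left by 2).
So "gmiopmlslwzrrg" becomes "iopmlslwzrrggm".

iopmlslwzrrggm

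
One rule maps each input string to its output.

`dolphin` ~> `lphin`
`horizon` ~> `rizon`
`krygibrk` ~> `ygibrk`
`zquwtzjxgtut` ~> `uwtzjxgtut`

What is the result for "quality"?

ality

Looking at the pairs, the operation is to delete the first 2 characters.
Applying that to "quality" gives "ality".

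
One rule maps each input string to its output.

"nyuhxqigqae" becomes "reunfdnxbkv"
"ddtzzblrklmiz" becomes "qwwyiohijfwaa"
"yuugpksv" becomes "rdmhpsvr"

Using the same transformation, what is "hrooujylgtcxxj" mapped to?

The rule is to shift every letter 3 places backward in the alphabet (wrapping around), then move the first 2 characters to the end (rotate left by 2).
For "hrooujylgtcxxj" the result is "llrgvidqzuugeo".

llrgvidqzuugeo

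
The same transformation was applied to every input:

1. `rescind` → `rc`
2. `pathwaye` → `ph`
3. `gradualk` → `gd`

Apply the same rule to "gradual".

gd

The pattern: keep one character in every 3, starting at position 1 (positions 1st, 4th, 7th, ...), then delete the last character.
Starting from "gradual": after the first operation, "gdl"; after the second, "gd".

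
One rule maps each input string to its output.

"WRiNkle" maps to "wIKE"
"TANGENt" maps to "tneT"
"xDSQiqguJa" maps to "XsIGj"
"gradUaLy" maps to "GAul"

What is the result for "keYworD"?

KyOd

Rule — keep every other character starting from the first (positions 1st, 3rd, 5th, ...), then flip the case of every letter.
Starting from "keYworD": after the first operation, "kYoD"; after the second, "KyOd".
(Check on "TANGENt": → "TNEt" → "tneT" ✓)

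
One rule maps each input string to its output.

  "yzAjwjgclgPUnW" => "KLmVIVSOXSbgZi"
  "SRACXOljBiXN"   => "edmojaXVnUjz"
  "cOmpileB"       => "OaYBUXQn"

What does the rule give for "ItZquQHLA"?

Each output is the input with this applied: flip the case of every letter, then shift every letter 12 places forward in the alphabet (wrapping around).
So "ItZquQHLA" becomes "uFlCGctxm".

uFlCGctxm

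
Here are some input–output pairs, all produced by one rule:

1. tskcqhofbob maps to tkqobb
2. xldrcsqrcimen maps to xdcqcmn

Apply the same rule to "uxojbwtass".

uobts

In each case the input is transformed by: keep every other character starting from the first (positions 1st, 3rd, 5th, ...).
Applying that to "uxojbwtass" gives "uobts".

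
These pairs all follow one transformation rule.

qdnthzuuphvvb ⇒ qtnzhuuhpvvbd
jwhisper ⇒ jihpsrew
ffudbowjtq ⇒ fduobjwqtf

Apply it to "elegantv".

egenavtl

Each output is the input with this applied: swap each adjacent pair of characters (1↔2, 3↔4, ...), then move the first character to the end.
On "elegantv" that produces "egenavtl".
(Check on "ffudbowjtq": → "ffduobjwqt" → "fduobjwqtf" ✓)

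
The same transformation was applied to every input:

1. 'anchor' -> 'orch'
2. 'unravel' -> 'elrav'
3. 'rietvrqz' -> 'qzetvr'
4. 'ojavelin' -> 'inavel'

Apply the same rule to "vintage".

genta

Looking at the pairs, the operation is to delete the first 2 characters, then move the last 2 characters to the front (rotate right by 2).
So "vintage" becomes "genta".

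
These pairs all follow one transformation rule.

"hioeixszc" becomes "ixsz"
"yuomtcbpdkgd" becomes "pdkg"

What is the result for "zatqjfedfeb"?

edfe

The pattern: move the last character to the front, then keep only the last 4 characters.
For "zatqjfedfeb", step one produces "bzatqjfedfe"; step two turns that into "edfe".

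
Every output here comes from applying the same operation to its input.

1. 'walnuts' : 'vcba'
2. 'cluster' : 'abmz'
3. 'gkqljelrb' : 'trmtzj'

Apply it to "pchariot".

izqwb

The rule is to delete the first 3 characters, then shift every letter 8 places forward in the alphabet (wrapping around).
Doing the same to "pchariot": "izqwb".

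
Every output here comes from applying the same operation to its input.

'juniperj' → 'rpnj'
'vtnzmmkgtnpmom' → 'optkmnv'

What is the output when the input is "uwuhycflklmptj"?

tmkfyuu

Each output is the input with this applied: keep every other character starting from the first (positions 1st, 3rd, 5th, ...), then reverse the string.
Applying both steps to "uwuhycflklmptj": "uuyfkmt", then "tmkfyuu".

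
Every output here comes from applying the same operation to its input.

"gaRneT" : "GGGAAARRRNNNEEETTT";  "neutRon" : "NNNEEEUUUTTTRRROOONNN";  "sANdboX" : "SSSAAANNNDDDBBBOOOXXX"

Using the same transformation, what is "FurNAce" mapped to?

Rule — repeat every character 3 times, then convert every letter to uppercase.
Starting from "FurNAce": after the first operation, "FFFuuurrrNNNAAAccceee"; after the second, "FFFUUURRRNNNAAACCCEEE".

FFFUUURRRNNNAAACCCEEE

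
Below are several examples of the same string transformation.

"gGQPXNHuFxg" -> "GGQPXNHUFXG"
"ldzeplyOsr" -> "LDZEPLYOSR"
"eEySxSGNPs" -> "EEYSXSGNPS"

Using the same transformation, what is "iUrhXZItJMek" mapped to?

IURHXZITJMEK

The pattern: convert every letter to uppercase.
"iUrhXZItJMek" → "IURHXZITJMEK".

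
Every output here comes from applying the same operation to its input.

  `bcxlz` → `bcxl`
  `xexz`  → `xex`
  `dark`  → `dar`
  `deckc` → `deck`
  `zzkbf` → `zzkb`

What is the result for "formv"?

form

The pattern: delete the last character.
Doing the same to "formv": "form".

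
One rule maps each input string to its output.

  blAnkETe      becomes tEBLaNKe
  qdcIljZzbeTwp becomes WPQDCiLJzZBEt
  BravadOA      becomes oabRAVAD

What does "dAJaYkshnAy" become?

Each output is the input with this applied: flip the case of every letter, then move the last 2 characters to the front (rotate right by 2).
"dAJaYkshnAy" → "DajAyKSHNaY" → "aYDajAyKSHN".

aYDajAyKSHN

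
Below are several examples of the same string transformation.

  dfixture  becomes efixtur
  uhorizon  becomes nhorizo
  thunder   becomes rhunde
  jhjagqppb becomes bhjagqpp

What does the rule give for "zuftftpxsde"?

euftftpxsd

In each case the input is transformed by: delete the first character, then move the last character to the front.
"zuftftpxsde" → "uftftpxsde" → "euftftpxsd".
(Check on "jhjagqppb": → "hjagqppb" → "bhjagqpp" ✓)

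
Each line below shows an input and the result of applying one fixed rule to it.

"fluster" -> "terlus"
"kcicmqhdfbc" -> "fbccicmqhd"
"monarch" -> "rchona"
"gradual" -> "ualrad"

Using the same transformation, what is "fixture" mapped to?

ureixt

Each output is the input with this applied: delete the first character, then move the last 3 characters to the front (rotate right by 3).
Starting from "fixture": after the first operation, "ixture"; after the second, "ureixt".
(Check on "fluster": → "luster" → "terlus" ✓)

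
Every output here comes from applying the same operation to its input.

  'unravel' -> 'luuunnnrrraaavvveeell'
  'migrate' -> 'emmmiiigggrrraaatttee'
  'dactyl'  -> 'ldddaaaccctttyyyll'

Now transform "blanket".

tbbblllaaannnkkkeeett

The pattern: repeat every character 3 times, then move the last character to the front.
Working it through for "blanket": intermediate "bbblllaaannnkkkeeettt", final "tbbblllaaannnkkkeeett".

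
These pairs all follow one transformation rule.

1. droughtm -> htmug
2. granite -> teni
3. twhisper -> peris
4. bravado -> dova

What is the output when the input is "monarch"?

char

What's happening: delete the first 3 characters, then move the first 2 characters to the end (rotate left by 2).
Starting from "monarch": after the first operation, "arch"; after the second, "char".
(Check on "droughtm": → "ughtm" → "htmug" ✓)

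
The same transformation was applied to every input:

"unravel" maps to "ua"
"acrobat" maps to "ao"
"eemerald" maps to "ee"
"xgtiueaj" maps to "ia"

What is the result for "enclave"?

The pattern: keep one character in every 3, starting at position 1 (positions 1st, 4th, 7th, ...), then keep only the vowels.
"enclave" → "ele" → "ee".

ee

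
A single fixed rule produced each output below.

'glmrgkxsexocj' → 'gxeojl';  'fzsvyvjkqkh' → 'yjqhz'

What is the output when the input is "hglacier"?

Looking at the pairs, the operation is to move the first 3 characters to the end (rotate left by 3), then keep every other character starting from the second (positions 2nd, 4th, 6th, ...).
For "hglacier", step one produces "acierhgl"; step two turns that into "cehl".

cehl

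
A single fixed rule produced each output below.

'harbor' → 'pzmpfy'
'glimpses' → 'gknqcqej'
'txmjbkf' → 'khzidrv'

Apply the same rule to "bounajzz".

What's happening: shift every letter 2 places backward in the alphabet (wrapping around), then move the first 2 characters to the end (rotate left by 2).
For "bounajzz", step one produces "zmslyhxx"; step two turns that into "slyhxxzm".

slyhxxzm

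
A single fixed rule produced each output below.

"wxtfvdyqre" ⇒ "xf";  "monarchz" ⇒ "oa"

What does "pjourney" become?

What's happening: keep every other character starting from the second (positions 2nd, 4th, 6th, ...), then keep only the first 2 characters.
For "pjourney", step one produces "juny"; step two turns that into "ju".
(Check on "wxtfvdyqre": → "xfdqe" → "xf" ✓)

ju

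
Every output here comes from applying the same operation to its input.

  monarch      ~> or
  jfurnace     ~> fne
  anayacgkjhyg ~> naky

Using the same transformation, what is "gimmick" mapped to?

ii

Rule — keep one character in every 3, starting at position 2 (positions 2nd, 5th, 8th, ...).
For "gimmick" the result is "ii".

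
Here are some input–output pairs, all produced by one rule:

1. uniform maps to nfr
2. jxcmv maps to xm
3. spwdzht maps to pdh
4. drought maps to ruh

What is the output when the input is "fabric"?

arc

Rule — keep every other character starting from the second (positions 2nd, 4th, 6th, ...).
For "fabric" the result is "arc".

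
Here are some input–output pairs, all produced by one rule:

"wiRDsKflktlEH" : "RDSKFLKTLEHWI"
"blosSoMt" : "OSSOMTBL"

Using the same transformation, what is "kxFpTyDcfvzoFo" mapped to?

FPTYDCFVZOFOKX

What's happening: move the first 2 characters to the end (rotate left by 2), then convert every letter to uppercase.
For "kxFpTyDcfvzoFo", step one produces "FpTyDcfvzoFokx"; step two turns that into "FPTYDCFVZOFOKX".
(Check on "blosSoMt": → "osSoMtbl" → "OSSOMTBL" ✓)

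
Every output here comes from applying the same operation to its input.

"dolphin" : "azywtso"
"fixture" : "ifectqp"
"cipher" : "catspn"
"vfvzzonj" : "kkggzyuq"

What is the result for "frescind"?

dcytqpon

Rule — sort the characters into reverse alphabetical order, then shift every letter 11 places forward in the alphabet (wrapping around).
On "frescind": the first step gives "srnifedc", and the second then gives "dcytqpon".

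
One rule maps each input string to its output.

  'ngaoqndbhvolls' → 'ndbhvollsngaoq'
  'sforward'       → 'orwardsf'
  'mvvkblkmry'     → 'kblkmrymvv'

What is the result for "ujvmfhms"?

vmfhmsuj

The transformation: move the last 2 characters to the front (rotate right by 2), then swap the front and back halves of the string.
Working it through for "ujvmfhms": intermediate "msujvmfh", final "vmfhmsuj".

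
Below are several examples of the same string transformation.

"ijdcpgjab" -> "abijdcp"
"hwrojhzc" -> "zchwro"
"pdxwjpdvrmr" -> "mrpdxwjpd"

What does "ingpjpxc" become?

xcingp

The pattern: move the last 2 characters to the front (rotate right by 2), then delete the last 2 characters.
On "ingpjpxc": the first step gives "xcingpjp", and the second then gives "xcingp".
(Check on "hwrojhzc": → "zchwrojh" → "zchwro" ✓)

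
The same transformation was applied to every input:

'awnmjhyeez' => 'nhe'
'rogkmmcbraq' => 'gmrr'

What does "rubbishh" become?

Looking at the pairs, the operation is to move the first character to the end, then keep one character in every 3, starting at position 2 (positions 2nd, 5th, 8th, ...).
Applying both steps to "rubbishh": "ubbishhr", then "bsr".

bsr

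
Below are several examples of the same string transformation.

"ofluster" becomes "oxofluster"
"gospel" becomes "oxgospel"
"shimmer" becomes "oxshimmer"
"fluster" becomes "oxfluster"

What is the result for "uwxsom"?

The rule is to prepend "ox".
"uwxsom" → "oxuwxsom".

oxuwxsom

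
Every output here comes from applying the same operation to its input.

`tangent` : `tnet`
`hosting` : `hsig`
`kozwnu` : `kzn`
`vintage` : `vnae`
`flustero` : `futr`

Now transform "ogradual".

orda

Rule — keep every other character starting from the first (positions 1st, 3rd, 5th, ...).
On "ogradual" that produces "orda".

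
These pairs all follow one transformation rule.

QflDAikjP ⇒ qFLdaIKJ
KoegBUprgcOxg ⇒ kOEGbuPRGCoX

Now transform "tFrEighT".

Rule — delete the last character, then flip the case of every letter.
Applying both steps to "tFrEighT": "tFrEigh", then "TfReIGH".

TfReIGH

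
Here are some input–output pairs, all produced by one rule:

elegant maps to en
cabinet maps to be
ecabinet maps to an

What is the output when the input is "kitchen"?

te

What's happening: keep one character in every 3, starting at position 3 (positions 3rd, 6th, 9th, ...).
So "kitchen" becomes "te".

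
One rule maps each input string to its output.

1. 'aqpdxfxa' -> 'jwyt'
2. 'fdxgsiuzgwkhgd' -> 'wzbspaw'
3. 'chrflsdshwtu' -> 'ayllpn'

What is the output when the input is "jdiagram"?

In each case the input is transformed by: keep every other character starting from the second (positions 2nd, 4th, 6th, ...), then shift every letter 7 places backward in the alphabet (wrapping around).
Starting from "jdiagram": after the first operation, "darm"; after the second, "wtkf".

wtkf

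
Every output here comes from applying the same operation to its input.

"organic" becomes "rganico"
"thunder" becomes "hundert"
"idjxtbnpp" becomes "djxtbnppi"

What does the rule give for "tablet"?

What's happening: move the first character to the end.
So "tablet" becomes "ablett".

ablett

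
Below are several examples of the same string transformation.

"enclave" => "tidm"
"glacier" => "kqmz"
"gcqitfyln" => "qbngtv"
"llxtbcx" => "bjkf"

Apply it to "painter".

vbmz

Rule — shift every letter 8 places forward in the alphabet (wrapping around), then delete the first 3 characters.
Applying both steps to "painter": "xiqvbmz", then "vbmz".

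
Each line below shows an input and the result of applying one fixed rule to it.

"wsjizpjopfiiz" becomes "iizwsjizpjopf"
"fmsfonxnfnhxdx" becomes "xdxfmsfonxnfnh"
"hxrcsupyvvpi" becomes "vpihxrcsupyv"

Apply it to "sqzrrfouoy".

uoysqzrrfo

What's happening: move the last 3 characters to the front (rotate right by 3).
So "sqzrrfouoy" becomes "uoysqzrrfo".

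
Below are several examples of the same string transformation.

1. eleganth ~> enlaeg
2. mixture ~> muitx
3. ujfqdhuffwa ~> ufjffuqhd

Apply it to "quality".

qiula

The rule is to delete the last 2 characters, then take characters alternately from the front and the back (1st, last, 2nd, 2nd-last, ...).
Working it through for "quality": intermediate "quali", final "qiula".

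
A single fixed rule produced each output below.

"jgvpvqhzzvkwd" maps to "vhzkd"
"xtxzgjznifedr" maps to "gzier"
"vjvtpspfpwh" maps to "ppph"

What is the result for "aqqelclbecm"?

llem

Rule — delete the first 3 characters, then keep every other character starting from the second (positions 2nd, 4th, 6th, ...).
For "aqqelclbecm" the result is "llem".
(Check on "xtxzgjznifedr": → "zgjznifedr" → "gzier" ✓)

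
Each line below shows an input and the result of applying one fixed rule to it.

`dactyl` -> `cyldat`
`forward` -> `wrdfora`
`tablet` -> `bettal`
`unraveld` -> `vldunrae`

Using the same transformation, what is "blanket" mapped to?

netblak

What's happening: move the last 3 characters to the front (rotate right by 3), then swap the first and last characters.
On "blanket": the first step gives "ketblan", and the second then gives "netblak".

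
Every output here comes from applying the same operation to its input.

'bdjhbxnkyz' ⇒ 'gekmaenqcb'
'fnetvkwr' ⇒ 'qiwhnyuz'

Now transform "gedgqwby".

hjjgztbe

Rule — swap each adjacent pair of characters (1↔2, 3↔4, ...), then shift every letter 3 places forward in the alphabet (wrapping around).
For "gedgqwby", step one produces "eggdwqyb"; step two turns that into "hjjgztbe".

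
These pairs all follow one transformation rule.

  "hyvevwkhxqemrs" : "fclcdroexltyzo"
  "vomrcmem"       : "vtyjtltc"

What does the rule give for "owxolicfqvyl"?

devspjmxcfsv

The rule is to move the first character to the end, then shift every letter 7 places forward in the alphabet (wrapping around).
On "owxolicfqvyl": the first step gives "wxolicfqvylo", and the second then gives "devspjmxcfsv".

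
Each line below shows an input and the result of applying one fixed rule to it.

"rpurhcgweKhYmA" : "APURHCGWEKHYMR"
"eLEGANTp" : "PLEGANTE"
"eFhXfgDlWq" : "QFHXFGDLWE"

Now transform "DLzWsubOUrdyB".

The rule is to swap the first and last characters, then convert every letter to uppercase.
Working it through for "DLzWsubOUrdyB": intermediate "BLzWsubOUrdyD", final "BLZWSUBOURDYD".

BLZWSUBOURDYD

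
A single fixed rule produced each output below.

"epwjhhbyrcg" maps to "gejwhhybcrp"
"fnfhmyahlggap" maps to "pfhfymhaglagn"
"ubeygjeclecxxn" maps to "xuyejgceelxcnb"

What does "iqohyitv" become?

tihoiyvq

Each output is the input with this applied: swap each adjacent pair of characters (1↔2, 3↔4, ...), then swap the first and last characters.
On "iqohyitv": the first step gives "qihoiyvt", and the second then gives "tihoiyvq".
(Check on "fnfhmyahlggap": → "nfhfymhaglagp" → "pfhfymhaglagn" ✓)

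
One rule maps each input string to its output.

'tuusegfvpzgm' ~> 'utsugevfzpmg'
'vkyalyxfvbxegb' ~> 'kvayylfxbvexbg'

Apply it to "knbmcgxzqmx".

The rule is to swap each adjacent pair of characters (1↔2, 3↔4, ...).
Doing the same to "knbmcgxzqmx": "nkmbgczxmqx".

nkmbgczxmqx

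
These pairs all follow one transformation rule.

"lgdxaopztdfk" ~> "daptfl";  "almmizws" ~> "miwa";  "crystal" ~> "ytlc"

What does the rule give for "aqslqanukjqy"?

The transformation: keep every other character starting from the first (positions 1st, 3rd, 5th, ...), then move the first character to the end.
So "aqslqanukjqy" becomes "sqnkqa".
(Check on "lgdxaopztdfk": → "ldaptf" → "daptfl" ✓)

sqnkqa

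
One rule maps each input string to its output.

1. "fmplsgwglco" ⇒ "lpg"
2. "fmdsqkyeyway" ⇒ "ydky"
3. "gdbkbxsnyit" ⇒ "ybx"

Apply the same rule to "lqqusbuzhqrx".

xqbh

Looking at the pairs, the operation is to keep one character in every 3, starting at position 3 (positions 3rd, 6th, 9th, ...), then move the last character to the front.
Applying both steps to "lqqusbuzhqrx": "qbhx", then "xqbh".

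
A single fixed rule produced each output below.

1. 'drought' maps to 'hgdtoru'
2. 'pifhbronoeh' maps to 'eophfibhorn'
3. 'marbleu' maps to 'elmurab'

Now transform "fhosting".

Each output is the input with this applied: move the last 3 characters to the front (rotate right by 3), then swap each adjacent pair of characters (1↔2, 3↔4, ...).
Applying that to "fhosting" gives "nifgohts".

nifgohts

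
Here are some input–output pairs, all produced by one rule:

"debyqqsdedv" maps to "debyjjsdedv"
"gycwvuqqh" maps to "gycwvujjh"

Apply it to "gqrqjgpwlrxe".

gjrjjgpwlrxe

Rule — replace every "q" with "j".
Applying that to "gqrqjgpwlrxe" gives "gjrjjgpwlrxe".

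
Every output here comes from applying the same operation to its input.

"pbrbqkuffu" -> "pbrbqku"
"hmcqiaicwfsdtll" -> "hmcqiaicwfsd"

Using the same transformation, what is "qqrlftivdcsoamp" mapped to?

qqrlftivdcso

The rule is to delete the last 3 characters.
"qqrlftivdcsoamp" → "qqrlftivdcso".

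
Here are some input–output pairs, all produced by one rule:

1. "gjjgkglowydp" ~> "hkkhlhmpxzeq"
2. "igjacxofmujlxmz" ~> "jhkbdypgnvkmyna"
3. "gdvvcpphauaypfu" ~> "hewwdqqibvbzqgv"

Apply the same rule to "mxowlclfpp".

nypxmdmgqq

In each case the input is transformed by: shift every letter 1 place forward in the alphabet (wrapping around).
On "mxowlclfpp" that produces "nypxmdmgqq".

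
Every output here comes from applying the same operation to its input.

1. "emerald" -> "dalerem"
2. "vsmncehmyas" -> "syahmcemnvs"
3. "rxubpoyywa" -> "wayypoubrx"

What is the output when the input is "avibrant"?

ntraibav

In each case the input is transformed by: swap each adjacent pair of characters (1↔2, 3↔4, ...), then reverse the string.
Working it through for "avibrant": intermediate "vabiartn", final "ntraibav".
(Check on "rxubpoyywa": → "xrbuopyyaw" → "wayypoubrx" ✓)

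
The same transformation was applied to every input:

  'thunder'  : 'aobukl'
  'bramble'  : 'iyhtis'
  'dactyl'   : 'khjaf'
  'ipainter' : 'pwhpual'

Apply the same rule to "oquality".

vxbhspa

Each output is the input with this applied: delete the last character, then shift every letter 7 places forward in the alphabet (wrapping around).
On "oquality": the first step gives "oqualit", and the second then gives "vxbhspa".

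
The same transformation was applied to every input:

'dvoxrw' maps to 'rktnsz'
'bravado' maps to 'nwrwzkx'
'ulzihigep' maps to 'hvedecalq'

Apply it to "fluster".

hqopanb

The rule is to move the first character to the end, then shift every letter 4 places backward in the alphabet (wrapping around).
On "fluster" that produces "hqopanb".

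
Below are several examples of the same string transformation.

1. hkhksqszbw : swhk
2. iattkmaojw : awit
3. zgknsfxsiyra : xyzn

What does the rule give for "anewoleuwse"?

In each case the input is transformed by: keep one character in every 3, starting at position 1 (positions 1st, 4th, 7th, ...), then move the last 2 characters to the front (rotate right by 2).
Starting from "anewoleuwse": after the first operation, "awes"; after the second, "esaw".

esaw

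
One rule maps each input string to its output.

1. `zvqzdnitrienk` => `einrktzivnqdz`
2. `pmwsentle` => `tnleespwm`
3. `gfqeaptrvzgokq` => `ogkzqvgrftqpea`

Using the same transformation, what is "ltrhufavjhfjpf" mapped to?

Each output is the input with this applied: move the last 3 characters to the front (rotate right by 3), then take characters alternately from the front and the back (1st, last, 2nd, 2nd-last, ...).
On "ltrhufavjhfjpf": the first step gives "jpfltrhufavjhf", and the second then gives "jfphfjlvtarfhu".

jfphfjlvtarfhu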